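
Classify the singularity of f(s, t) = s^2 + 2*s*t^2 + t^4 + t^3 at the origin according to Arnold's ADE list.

A2

The Hessian of f at 0 has rank 1. Corank 1: A-series; mu = 2 gives A_2.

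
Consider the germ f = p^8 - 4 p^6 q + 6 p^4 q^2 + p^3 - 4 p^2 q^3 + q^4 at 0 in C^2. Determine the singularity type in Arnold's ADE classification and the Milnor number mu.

Type E6, Milnor number mu = 6.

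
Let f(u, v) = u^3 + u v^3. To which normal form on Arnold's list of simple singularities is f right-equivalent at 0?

The Hessian of f at 0 is [[0, 0], [0, 0]] with rank 0, so corank 2. A Groebner basis of the Jacobian ideal J(f) in C{u,v} is {u^3, u*v^2, 3*u^2 + v^3}; counting standard monomials gives mu = 7. Corank 2; j^3 = u^3 is a perfect cube, so E-series; the 4-jet and mu = 7 give E_7.

E_7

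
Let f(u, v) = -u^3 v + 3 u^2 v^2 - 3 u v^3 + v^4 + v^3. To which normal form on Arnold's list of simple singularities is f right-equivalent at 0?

The Hessian of f at 0 has rank 0. Corank 2; j^3 = v^3 is a perfect cube, so E-series; the 4-jet and mu = 7 give E_7.

E_{7}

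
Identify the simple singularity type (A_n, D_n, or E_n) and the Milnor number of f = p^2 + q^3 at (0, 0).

The Hessian of f at 0 is [[2, 0], [0, 0]] with rank 1, so corank 1. A Groebner basis of the Jacobian ideal J(f) in C{p,q} is {q^2, p}; counting standard monomials gives mu = 2. Corank 1: A-series; mu = 2 gives A_2.

Type A_2, Milnor number mu = 2.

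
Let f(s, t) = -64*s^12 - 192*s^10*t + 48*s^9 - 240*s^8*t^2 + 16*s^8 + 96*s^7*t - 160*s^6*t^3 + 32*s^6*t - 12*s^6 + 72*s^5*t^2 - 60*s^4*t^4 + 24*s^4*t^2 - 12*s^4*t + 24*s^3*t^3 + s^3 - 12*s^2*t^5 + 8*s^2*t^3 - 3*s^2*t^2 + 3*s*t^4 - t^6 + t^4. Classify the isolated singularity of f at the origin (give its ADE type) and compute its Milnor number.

The Hessian of f at 0 has rank 0. Corank 2; j^3 = s^3 is a perfect cube, so E-series; the 4-jet and mu = 6 give E_6.

Type E6, Milnor number mu = 6.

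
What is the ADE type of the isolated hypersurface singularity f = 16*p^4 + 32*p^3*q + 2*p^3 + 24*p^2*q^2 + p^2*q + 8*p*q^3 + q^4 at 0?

The Hessian of f at 0 has rank 0. Corank 2; j^3 = p^2*(2*p + q) has shape L^2 M (L != M), so D-series; mu = 5 gives D_5.

D_5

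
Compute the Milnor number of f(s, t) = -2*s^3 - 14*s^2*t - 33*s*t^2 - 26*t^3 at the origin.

4

The Hessian of f at 0 has rank 0. Corank 2; j^3 = -(s + 2*t)*(2*s^2 + 10*s*t + 13*t^2) splits into three distinct lines over C (the quadratic factor has nonzero discriminant), so D_4.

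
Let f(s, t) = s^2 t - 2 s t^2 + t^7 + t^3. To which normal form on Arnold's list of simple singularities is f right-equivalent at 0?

D_{8}

The Hessian of f at 0 is [[0, 0], [0, 0]] with rank 0, so corank 2. A Groebner basis of the Jacobian ideal J(f) in C{s,t} is {s^2/7 + t^6 - t^2/7, s^3 - t^3, s*t - t^2}; counting standard monomials gives mu = 8. Corank 2; j^3 = t*(s - t)^2 has shape L^2 M (L != M), so D-series; mu = 8 gives D_8.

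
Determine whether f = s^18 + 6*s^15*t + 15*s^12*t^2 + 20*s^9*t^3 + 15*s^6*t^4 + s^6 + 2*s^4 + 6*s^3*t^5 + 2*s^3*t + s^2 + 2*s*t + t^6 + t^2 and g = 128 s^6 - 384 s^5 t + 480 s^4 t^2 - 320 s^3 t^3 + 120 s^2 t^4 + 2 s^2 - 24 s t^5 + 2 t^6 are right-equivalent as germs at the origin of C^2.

Yes.

The Hessian of f at 0 has rank 1. Corank 1: A-series; mu = 5 gives A_5. The Hessian of g at 0 has rank 1. Corank 1: A-series; mu = 5 gives A_5. Both have type A_5, hence right-equivalent.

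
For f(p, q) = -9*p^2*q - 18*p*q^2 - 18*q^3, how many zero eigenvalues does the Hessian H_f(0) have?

2

Hessian at 0 has rank 0.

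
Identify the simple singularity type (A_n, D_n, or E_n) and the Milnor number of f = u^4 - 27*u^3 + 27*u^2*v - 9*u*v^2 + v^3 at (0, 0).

The Hessian of f at 0 is [[0, 0], [0, 0]] with rank 0, so corank 2. A Groebner basis of the Jacobian ideal J(f) in C{u,v} is {v^4, u*v^2 - 2*v^3/9, u^2 - 2*u*v/3 + v^2/9}; counting standard monomials gives mu = 6. Corank 2; j^3 = -(3*u - v)^3 is a perfect cube, so E-series; the 4-jet and mu = 6 give E_6.

Type E_6, Milnor number mu = 6.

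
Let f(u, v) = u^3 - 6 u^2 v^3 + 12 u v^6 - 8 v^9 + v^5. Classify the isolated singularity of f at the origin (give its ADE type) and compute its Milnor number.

Type E_{8}, Milnor number mu = 8.

The Hessian of f at 0 has rank 0. Corank 2; j^3 = u^3 is a perfect cube, so E-series; the 5-jet and mu = 8 give E_8.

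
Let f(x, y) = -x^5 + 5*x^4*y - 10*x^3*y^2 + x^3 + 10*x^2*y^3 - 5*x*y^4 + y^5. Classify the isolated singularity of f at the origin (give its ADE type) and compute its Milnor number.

Type E8, Milnor number mu = 8.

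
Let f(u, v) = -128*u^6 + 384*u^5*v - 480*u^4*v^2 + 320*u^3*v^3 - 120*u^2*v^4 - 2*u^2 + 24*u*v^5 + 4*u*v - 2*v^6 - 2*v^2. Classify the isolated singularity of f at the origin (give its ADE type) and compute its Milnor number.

Type A_{5}, Milnor number mu = 5.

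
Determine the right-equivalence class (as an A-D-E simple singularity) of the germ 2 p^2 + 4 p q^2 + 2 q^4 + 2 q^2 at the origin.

The Hessian of f at 0 is [[4, 0], [0, 4]] with rank 2, so corank 0. A Groebner basis of the Jacobian ideal J(f) in C{p,q} is {p, q}; counting standard monomials gives mu = 1. Corank 0: nondegenerate Morse point, so A_1.

A1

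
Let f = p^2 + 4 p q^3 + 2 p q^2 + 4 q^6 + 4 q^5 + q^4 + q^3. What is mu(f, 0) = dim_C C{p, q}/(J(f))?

2

The Hessian of f at 0 has rank 1. Corank 1: A-series; mu = 2 gives A_2.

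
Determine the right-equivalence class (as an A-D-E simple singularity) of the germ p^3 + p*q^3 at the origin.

The Hessian of f at 0 has rank 0. Corank 2; j^3 = p^3 is a perfect cube, so E-series; the 4-jet and mu = 7 give E_7.

E_7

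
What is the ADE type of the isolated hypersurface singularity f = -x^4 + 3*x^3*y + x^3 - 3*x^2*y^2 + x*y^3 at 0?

E_{7}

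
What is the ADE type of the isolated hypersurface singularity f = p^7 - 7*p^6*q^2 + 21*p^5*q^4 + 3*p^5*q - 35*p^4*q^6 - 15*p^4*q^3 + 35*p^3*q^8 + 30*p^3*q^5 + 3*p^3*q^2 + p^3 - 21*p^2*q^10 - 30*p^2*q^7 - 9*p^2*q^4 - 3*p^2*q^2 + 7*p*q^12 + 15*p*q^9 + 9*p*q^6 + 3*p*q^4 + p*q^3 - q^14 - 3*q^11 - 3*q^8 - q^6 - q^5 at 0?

E_7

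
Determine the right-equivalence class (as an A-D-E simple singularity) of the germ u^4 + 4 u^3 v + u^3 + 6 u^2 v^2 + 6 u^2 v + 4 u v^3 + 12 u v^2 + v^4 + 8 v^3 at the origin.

The Hessian of f at 0 is [[0, 0], [0, 0]] with rank 0, so corank 2. A Groebner basis of the Jacobian ideal J(f) in C{u,v} is {v^4, u*v^2 + 5*v^3/3, u^2 + 4*u*v + 4*v^2}; counting standard monomials gives mu = 6. Corank 2; j^3 = (u + 2*v)^3 is a perfect cube, so E-series; the 4-jet and mu = 6 give E_6.

E6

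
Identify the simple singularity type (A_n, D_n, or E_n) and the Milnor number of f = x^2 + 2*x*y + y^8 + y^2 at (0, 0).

Type A7, Milnor number mu = 7.

The Hessian of f at 0 has rank 1. Corank 1: A-series; mu = 7 gives A_7.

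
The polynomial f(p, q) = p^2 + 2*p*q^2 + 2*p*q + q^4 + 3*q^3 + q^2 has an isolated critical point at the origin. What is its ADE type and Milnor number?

The Hessian of f at 0 has rank 1. Corank 1: A-series; mu = 2 gives A_2.

Type A_{2}, Milnor number mu = 2.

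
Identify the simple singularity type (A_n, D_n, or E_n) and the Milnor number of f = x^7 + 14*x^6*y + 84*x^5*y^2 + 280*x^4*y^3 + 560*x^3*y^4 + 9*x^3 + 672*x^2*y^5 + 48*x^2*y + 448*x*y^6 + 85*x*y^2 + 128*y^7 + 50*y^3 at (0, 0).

Type D_{8}, Milnor number mu = 8.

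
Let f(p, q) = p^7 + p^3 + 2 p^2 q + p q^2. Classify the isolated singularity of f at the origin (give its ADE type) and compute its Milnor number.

The Hessian of f at 0 has rank 0. Corank 2; j^3 = p*(p + q)^2 has shape L^2 M (L != M), so D-series; mu = 8 gives D_8.

Type D_{8}, Milnor number mu = 8.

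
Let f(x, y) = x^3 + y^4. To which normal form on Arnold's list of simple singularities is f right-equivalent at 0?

E6

The Hessian of f at 0 has rank 0. Corank 2; j^3 = x^3 is a perfect cube, so E-series; the 4-jet and mu = 6 give E_6.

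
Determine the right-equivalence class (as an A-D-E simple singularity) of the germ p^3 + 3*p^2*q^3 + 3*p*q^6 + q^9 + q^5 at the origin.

The Hessian of f at 0 is [[0, 0], [0, 0]] with rank 0, so corank 2. A Groebner basis of the Jacobian ideal J(f) in C{p,q} is {p^2/2 + p*q^3, q^4, p^3, p^2*q}; counting standard monomials gives mu = 8. Corank 2; j^3 = p^3 is a perfect cube, so E-series; the 5-jet and mu = 8 give E_8.

E8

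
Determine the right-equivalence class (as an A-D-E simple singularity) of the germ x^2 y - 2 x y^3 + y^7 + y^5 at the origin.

The Hessian of f at 0 has rank 0. Corank 2; j^3 = x^2*y has shape L^2 M (L != M), so D-series; mu = 8 gives D_8.

D_{8}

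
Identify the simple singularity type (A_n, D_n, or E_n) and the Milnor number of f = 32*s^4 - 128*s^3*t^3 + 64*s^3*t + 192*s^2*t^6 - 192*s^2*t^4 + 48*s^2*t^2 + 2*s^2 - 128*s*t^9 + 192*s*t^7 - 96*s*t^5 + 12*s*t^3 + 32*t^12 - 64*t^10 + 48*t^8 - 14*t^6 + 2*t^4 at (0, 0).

The Hessian of f at 0 is [[4, 0], [0, 0]] with rank 1, so corank 1. A Groebner basis of the Jacobian ideal J(f) in C{s,t} is {t^3, s}; counting standard monomials gives mu = 3. Corank 1: A-series; mu = 3 gives A_3.

Type A3, Milnor number mu = 3.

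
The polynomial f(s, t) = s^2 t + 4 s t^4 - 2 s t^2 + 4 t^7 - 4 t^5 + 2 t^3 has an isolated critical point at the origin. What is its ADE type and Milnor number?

Type D4, Milnor number mu = 4.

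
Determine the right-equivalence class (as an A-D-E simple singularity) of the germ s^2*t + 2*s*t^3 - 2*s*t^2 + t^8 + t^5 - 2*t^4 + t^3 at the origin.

The Hessian of f at 0 has rank 0. Corank 2; j^3 = t*(s - t)^2 has shape L^2 M (L != M), so D-series; mu = 9 gives D_9.

D9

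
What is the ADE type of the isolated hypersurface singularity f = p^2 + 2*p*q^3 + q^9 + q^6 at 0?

A8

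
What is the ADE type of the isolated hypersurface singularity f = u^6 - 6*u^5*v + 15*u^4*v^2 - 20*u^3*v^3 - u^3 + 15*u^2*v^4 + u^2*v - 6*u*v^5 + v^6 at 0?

The Hessian of f at 0 has rank 0. Corank 2; j^3 = -u^2*(u - v) has shape L^2 M (L != M), so D-series; mu = 7 gives D_7.

D_7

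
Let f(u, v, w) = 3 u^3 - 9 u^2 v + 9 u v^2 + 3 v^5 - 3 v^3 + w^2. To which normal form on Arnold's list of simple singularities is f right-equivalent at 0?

E8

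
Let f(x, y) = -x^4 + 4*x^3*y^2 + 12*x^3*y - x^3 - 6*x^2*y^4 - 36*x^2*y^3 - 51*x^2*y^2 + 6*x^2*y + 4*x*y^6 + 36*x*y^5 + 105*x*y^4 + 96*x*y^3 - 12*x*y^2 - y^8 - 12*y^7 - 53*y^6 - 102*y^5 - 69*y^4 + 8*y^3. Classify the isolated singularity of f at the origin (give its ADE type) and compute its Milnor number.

Type E_6, Milnor number mu = 6.

The Hessian of f at 0 is [[0, 0], [0, 0]] with rank 0, so corank 2. A Groebner basis of the Jacobian ideal J(f) in C{x,y} is {x^3 - 18*x^2 + 72*x*y - 72*y^2, x^2*y - 8*x^2 + 32*x*y - 32*y^2, -7*x^2/2 + x*y^2 + 14*x*y - 14*y^2, -3*x^2/2 + 6*x*y + y^3 - 6*y^2}; counting standard monomials gives mu = 6. Corank 2; j^3 = -(x - 2*y)^3 is a perfect cube, so E-series; the 4-jet and mu = 6 give E_6.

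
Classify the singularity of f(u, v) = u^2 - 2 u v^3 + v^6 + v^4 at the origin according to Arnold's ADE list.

The Hessian of f at 0 is [[2, 0], [0, 0]] with rank 1, so corank 1. A Groebner basis of the Jacobian ideal J(f) in C{u,v} is {v^3, u}; counting standard monomials gives mu = 3. Corank 1: A-series; mu = 3 gives A_3.

A_3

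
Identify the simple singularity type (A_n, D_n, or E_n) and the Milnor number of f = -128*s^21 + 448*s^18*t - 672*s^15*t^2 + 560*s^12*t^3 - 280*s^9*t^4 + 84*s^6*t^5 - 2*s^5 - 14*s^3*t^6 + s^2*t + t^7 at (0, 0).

Type D_8, Milnor number mu = 8.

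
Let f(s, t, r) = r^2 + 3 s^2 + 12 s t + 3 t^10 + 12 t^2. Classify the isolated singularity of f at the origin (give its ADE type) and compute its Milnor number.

Type A_9, Milnor number mu = 9.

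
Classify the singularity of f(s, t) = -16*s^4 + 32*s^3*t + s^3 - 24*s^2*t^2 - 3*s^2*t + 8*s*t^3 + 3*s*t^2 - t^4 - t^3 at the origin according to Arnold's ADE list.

The Hessian of f at 0 has rank 0. Corank 2; j^3 = (s - t)^3 is a perfect cube, so E-series; the 4-jet and mu = 6 give E_6.

E6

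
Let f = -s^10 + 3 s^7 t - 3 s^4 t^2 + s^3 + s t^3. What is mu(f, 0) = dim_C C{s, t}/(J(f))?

7

The Hessian of f at 0 has rank 0. Corank 2; j^3 = s^3 is a perfect cube, so E-series; the 4-jet and mu = 7 give E_7.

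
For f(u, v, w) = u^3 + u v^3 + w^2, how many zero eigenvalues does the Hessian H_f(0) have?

2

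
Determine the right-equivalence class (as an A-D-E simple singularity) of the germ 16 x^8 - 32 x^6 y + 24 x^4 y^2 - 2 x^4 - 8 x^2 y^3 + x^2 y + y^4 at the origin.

D_5

The Hessian of f at 0 has rank 0. Corank 2; j^3 = x^2*y has shape L^2 M (L != M), so D-series; mu = 5 gives D_5.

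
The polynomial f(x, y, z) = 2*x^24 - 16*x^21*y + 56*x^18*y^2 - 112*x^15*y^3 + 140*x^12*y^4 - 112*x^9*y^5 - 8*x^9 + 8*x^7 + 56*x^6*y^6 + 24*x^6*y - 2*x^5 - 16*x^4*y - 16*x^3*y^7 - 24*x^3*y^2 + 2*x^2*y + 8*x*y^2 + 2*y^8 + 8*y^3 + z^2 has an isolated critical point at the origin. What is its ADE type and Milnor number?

The Hessian of f at 0 has rank 1. Corank 2; j^3 = 2*y*(x + 2*y)^2 has shape L^2 M (L != M), so D-series; mu = 9 gives D_9.

Type D_9, Milnor number mu = 9.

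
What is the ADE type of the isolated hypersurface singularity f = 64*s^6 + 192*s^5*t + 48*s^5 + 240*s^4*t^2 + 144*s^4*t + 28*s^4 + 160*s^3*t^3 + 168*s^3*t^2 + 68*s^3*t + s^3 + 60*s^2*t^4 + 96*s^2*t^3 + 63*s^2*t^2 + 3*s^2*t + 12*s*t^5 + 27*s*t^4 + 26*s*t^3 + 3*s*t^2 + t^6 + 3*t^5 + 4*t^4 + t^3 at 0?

E_6

The Hessian of f at 0 is [[0, 0], [0, 0]] with rank 0, so corank 2. A Groebner basis of the Jacobian ideal J(f) in C{s,t} is {s^3 - 3*s^2/2 - 3*s*t - 3*t^2/2, s^2*t + 2*s^2 + 4*s*t + 2*t^2, -5*s^2/2 + s*t^2 - 5*s*t - 5*t^2/2, 3*s^2 + 6*s*t + t^3 + 3*t^2}; counting standard monomials gives mu = 6. Corank 2; j^3 = (s + t)^3 is a perfect cube, so E-series; the 4-jet and mu = 6 give E_6.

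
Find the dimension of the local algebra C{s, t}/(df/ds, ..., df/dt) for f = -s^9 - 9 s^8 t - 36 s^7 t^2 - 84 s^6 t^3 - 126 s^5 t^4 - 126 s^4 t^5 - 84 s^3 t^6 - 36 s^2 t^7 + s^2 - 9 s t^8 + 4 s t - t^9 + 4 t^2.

The Hessian of f at 0 has rank 1. Corank 1: A-series; mu = 8 gives A_8.

8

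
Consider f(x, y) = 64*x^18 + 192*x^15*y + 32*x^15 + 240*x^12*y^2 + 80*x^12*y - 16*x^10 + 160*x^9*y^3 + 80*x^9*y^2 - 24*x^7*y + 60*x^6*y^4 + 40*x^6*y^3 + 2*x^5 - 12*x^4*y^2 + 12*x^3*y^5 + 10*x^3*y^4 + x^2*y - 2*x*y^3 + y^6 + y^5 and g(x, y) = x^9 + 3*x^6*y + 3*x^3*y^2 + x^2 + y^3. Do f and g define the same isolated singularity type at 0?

The Hessian of f at 0 has rank 0. Corank 2; j^3 = x^2*y has shape L^2 M (L != M), so D-series; mu = 7 gives D_7. The Hessian of g at 0 has rank 1. Corank 1: A-series; mu = 2 gives A_2. f is D_7 but g is A_2, hence not right-equivalent.

No.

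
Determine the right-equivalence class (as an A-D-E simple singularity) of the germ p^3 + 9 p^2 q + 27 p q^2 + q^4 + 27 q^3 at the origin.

The Hessian of f at 0 has rank 0. Corank 2; j^3 = (p + 3*q)^3 is a perfect cube, so E-series; the 4-jet and mu = 6 give E_6.

E_6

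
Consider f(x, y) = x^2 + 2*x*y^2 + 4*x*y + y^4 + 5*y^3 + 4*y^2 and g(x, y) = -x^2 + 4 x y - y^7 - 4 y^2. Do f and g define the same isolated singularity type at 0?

The Hessian of f at 0 has rank 1. Corank 1: A-series; mu = 2 gives A_2. The Hessian of g at 0 has rank 1. Corank 1: A-series; mu = 6 gives A_6. f is A_2 but g is A_6, hence not right-equivalent.

No.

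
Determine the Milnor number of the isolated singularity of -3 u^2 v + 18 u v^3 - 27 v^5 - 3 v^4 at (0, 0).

5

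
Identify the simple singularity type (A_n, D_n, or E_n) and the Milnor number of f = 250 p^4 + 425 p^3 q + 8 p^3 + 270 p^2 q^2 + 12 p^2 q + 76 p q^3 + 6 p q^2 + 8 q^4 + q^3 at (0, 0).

Type E_{7}, Milnor number mu = 7.

The Hessian of f at 0 is [[0, 0], [0, 0]] with rank 0, so corank 2. A Groebner basis of the Jacobian ideal J(f) in C{p,q} is {768*p^2/25 + 768*p*q/25 + q^4 - 8*q^3/25 + 192*q^2/25, p^3 + 108*p^2/25 + 108*p*q/25 + 2*q^3/25 + 27*q^2/25, p^2*q - 152*p^2/25 - 152*p*q/25 - 14*q^3/75 - 38*q^2/25, 32*p^2/5 + p*q^2 + 32*p*q/5 + 13*q^3/30 + 8*q^2/5}; counting standard monomials gives mu = 7. Corank 2; j^3 = (2*p + q)^3 is a perfect cube, so E-series; the 4-jet and mu = 7 give E_7.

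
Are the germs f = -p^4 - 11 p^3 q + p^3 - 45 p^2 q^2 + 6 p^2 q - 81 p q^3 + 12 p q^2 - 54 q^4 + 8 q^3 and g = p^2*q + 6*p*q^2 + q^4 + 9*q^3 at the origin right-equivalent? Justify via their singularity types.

No.

The Hessian of f at 0 has rank 0. Corank 2; j^3 = (p + 2*q)^3 is a perfect cube, so E-series; the 4-jet and mu = 7 give E_7. The Hessian of g at 0 has rank 0. Corank 2; j^3 = q*(p + 3*q)^2 has shape L^2 M (L != M), so D-series; mu = 5 gives D_5. f is E_7 but g is D_5, hence not right-equivalent.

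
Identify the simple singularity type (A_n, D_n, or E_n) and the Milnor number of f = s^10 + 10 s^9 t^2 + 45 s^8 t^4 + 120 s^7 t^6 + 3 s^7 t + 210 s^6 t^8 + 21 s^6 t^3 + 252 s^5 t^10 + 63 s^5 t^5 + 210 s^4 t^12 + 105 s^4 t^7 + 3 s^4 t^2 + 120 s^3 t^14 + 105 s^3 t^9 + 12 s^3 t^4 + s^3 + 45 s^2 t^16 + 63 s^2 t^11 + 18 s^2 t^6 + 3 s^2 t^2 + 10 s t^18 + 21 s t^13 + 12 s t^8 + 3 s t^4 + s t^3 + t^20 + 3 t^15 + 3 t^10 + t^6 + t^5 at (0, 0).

Type E_7, Milnor number mu = 7.

The Hessian of f at 0 is [[0, 0], [0, 0]] with rank 0, so corank 2. A Groebner basis of the Jacobian ideal J(f) in C{s,t} is {-s^2 + t^4 - t^3/3, s^3, s^2*t + s^2/3 + t^3/9, s^2 + s*t^2 + t^3/3}; counting standard monomials gives mu = 7. Corank 2; j^3 = s^3 is a perfect cube, so E-series; the 4-jet and mu = 7 give E_7.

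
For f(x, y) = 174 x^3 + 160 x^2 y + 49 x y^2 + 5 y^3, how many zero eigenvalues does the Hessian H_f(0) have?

The Hessian at 0 is [[0, 0], [0, 0]] of rank 0; hence corank 2.

2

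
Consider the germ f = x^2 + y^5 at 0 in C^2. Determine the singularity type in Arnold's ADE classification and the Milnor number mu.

Type A4, Milnor number mu = 4.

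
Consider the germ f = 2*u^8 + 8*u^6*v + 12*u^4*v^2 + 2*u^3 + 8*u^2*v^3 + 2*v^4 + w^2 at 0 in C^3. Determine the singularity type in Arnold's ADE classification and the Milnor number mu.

Type E_{6}, Milnor number mu = 6.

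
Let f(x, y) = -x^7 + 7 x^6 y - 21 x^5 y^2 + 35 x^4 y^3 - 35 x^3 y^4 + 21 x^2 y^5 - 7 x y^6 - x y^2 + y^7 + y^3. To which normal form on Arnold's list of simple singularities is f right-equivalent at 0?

D8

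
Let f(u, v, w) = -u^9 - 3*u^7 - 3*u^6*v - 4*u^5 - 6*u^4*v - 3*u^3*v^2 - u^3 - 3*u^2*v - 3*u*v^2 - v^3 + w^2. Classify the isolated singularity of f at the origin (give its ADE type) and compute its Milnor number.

Type E8, Milnor number mu = 8.

The Hessian of f at 0 has rank 1. Corank 2; j^3 = -(u + v)^3 is a perfect cube, so E-series; the 5-jet and mu = 8 give E_8.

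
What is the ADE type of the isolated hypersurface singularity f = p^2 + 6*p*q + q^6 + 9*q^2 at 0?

A_5

The Hessian of f at 0 is [[2, 6], [6, 18]] with rank 1, so corank 1. A Groebner basis of the Jacobian ideal J(f) in C{p,q} is {q^5, p + 3*q}; counting standard monomials gives mu = 5. Corank 1: A-series; mu = 5 gives A_5.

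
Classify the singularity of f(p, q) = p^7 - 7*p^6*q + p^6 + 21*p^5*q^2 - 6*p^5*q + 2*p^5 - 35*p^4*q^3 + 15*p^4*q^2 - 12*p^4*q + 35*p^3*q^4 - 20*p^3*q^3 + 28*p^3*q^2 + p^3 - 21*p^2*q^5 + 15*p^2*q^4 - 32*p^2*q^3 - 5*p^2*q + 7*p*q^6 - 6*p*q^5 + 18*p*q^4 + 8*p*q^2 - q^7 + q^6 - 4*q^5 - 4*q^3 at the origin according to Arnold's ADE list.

The Hessian of f at 0 is [[0, 0], [0, 0]] with rank 0, so corank 2. A Groebner basis of the Jacobian ideal J(f) in C{p,q} is {p^2 - 3*p*q + q^4 + 2*q^2, p^3 - 2*p^2 + 8*p*q - 8*q^3 - 8*q^2, p^2*q - 2*p^2/3 + 8*p*q/3 - 4*q^3 - 8*q^2/3, -p^2/6 + p*q^2 + 2*p*q/3 - 2*q^3 - 2*q^2/3}; counting standard monomials gives mu = 7. Corank 2; j^3 = (p - 2*q)^2*(p - q) has shape L^2 M (L != M), so D-series; mu = 7 gives D_7.

D_{7}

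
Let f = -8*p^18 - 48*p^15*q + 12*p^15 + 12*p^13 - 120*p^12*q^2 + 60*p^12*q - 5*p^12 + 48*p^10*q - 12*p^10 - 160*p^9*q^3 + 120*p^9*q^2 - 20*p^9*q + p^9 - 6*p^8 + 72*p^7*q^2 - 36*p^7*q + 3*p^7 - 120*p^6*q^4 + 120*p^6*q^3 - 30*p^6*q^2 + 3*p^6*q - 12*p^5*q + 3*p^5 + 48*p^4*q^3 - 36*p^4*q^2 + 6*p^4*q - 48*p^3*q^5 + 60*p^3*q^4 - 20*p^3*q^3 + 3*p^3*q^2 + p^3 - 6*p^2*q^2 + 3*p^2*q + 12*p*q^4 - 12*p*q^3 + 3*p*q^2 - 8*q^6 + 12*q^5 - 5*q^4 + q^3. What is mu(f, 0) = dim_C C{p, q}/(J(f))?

The Hessian of f at 0 has rank 0. Corank 2; j^3 = (p + q)^3 is a perfect cube, so E-series; the 4-jet and mu = 6 give E_6.

6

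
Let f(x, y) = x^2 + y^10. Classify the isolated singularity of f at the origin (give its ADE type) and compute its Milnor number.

Type A9, Milnor number mu = 9.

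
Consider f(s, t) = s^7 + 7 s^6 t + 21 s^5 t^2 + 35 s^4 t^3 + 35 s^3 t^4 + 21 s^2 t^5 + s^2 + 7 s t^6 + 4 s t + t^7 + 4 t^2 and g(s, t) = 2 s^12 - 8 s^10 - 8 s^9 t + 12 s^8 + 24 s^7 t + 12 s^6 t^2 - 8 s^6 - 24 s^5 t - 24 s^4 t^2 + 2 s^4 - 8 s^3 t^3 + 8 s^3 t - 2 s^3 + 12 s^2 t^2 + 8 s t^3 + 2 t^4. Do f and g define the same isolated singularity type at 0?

No.

The Hessian of f at 0 has rank 1. Corank 1: A-series; mu = 6 gives A_6. The Hessian of g at 0 has rank 0. Corank 2; j^3 = -2*s^3 is a perfect cube, so E-series; the 4-jet and mu = 6 give E_6. f is A_6 but g is E_6, hence not right-equivalent.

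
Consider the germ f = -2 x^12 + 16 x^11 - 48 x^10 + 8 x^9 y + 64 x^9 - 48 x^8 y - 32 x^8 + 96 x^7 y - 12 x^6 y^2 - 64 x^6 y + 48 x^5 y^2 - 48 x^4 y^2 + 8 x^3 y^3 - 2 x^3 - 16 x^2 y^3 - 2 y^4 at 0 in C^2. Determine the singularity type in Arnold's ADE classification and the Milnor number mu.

Type E6, Milnor number mu = 6.

The Hessian of f at 0 has rank 0. Corank 2; j^3 = -2*x^3 is a perfect cube, so E-series; the 4-jet and mu = 6 give E_6.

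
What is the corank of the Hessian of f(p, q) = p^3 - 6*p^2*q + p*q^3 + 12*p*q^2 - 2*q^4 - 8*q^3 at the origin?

2

Hessian at 0 has rank 0.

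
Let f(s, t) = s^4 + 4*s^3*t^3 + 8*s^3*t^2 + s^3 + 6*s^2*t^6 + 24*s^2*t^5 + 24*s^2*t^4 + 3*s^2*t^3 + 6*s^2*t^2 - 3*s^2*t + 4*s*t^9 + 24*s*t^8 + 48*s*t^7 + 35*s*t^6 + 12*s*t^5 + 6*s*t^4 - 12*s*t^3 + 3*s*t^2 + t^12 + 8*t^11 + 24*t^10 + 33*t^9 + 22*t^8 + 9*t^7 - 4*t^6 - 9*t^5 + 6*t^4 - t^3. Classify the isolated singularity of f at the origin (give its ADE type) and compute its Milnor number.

The Hessian of f at 0 has rank 0. Corank 2; j^3 = (s - t)^3 is a perfect cube, so E-series; the 4-jet and mu = 6 give E_6.

Type E6, Milnor number mu = 6.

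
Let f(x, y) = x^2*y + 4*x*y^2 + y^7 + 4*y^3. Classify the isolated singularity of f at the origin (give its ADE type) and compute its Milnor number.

The Hessian of f at 0 is [[0, 0], [0, 0]] with rank 0, so corank 2. A Groebner basis of the Jacobian ideal J(f) in C{x,y} is {x^2/7 + y^6 - 4*y^2/7, x^3 + 8*y^3, x*y + 2*y^2}; counting standard monomials gives mu = 8. Corank 2; j^3 = y*(x + 2*y)^2 has shape L^2 M (L != M), so D-series; mu = 8 gives D_8.

Type D8, Milnor number mu = 8.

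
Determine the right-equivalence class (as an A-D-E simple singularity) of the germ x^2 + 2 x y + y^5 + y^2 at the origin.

The Hessian of f at 0 has rank 1. Corank 1: A-series; mu = 4 gives A_4.

A4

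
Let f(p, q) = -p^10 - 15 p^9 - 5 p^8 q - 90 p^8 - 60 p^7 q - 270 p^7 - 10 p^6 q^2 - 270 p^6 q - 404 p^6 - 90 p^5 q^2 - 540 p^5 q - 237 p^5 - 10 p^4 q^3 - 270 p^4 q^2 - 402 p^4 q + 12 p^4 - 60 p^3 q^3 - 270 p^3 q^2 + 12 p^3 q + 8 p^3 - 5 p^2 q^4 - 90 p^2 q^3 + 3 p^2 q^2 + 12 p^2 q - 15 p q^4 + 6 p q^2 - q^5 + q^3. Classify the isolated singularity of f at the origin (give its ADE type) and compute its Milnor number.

Type E_{8}, Milnor number mu = 8.

The Hessian of f at 0 is [[0, 0], [0, 0]] with rank 0, so corank 2. A Groebner basis of the Jacobian ideal J(f) in C{p,q} is {-22*p^2 + p*q^3 - 11*p*q^2/2 - 22*p*q - 11*q^3/4 - 11*q^2/2, 48*p^2 + 12*p*q^2 + 48*p*q + q^4 + 6*q^3 + 12*q^2, p^3 + 3*p^2/4 - 9*p*q^2/16 + 3*p*q/4 - 5*q^3/32 + 3*q^2/16, p^2*q - p^2/2 + 7*p*q^2/8 - p*q/2 + 3*q^3/16 - q^2/8}; counting standard monomials gives mu = 8. Corank 2; j^3 = (2*p + q)^3 is a perfect cube, so E-series; the 5-jet and mu = 8 give E_8.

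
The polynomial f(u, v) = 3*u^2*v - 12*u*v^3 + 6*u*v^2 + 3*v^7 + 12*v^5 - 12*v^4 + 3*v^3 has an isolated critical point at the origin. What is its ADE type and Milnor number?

Type D8, Milnor number mu = 8.

The Hessian of f at 0 has rank 0. Corank 2; j^3 = 3*v*(u + v)^2 has shape L^2 M (L != M), so D-series; mu = 8 gives D_8.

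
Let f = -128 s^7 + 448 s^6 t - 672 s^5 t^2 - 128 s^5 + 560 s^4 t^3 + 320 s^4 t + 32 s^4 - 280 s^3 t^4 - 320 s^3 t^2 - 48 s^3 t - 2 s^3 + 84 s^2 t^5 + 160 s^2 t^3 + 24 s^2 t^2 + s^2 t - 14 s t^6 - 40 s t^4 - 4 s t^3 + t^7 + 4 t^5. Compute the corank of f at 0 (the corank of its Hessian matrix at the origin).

2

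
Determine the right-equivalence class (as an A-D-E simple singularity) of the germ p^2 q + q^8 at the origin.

D_9

The Hessian of f at 0 has rank 0. Corank 2; j^3 = p^2*q has shape L^2 M (L != M), so D-series; mu = 9 gives D_9.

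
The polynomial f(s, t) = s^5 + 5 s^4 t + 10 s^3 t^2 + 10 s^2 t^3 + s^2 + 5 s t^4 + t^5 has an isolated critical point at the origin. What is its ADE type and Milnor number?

The Hessian of f at 0 has rank 1. Corank 1: A-series; mu = 4 gives A_4.

Type A_{4}, Milnor number mu = 4.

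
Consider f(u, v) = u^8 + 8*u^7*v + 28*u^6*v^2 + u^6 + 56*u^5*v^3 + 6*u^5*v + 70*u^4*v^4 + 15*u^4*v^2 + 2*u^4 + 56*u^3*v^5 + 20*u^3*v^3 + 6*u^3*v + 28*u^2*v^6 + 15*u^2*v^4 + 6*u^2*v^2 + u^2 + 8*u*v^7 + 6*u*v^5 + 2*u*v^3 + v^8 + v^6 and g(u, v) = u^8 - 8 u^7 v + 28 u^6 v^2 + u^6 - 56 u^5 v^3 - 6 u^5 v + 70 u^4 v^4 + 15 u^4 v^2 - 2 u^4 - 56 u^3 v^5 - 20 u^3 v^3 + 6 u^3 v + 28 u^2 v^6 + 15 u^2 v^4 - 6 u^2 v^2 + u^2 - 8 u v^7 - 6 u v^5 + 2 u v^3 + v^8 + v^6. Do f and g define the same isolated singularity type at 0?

Yes.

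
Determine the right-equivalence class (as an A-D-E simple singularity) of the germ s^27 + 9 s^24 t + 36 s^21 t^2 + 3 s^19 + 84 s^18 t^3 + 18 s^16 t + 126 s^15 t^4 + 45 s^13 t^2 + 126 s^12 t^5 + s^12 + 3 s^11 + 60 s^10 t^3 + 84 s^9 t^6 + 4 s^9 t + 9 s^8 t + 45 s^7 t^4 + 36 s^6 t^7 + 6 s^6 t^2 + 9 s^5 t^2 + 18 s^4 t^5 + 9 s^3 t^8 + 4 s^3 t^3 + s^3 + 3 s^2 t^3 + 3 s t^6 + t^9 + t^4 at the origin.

E6

The Hessian of f at 0 has rank 0. Corank 2; j^3 = s^3 is a perfect cube, so E-series; the 4-jet and mu = 6 give E_6.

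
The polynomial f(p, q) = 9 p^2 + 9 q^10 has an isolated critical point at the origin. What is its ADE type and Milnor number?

Type A9, Milnor number mu = 9.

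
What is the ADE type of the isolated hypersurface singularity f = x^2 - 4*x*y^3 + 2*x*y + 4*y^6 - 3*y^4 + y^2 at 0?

The Hessian of f at 0 has rank 1. Corank 1: A-series; mu = 3 gives A_3.

A_{3}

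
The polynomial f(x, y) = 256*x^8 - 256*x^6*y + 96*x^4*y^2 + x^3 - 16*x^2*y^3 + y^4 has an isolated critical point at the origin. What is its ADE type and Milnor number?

Type E_6, Milnor number mu = 6.

The Hessian of f at 0 has rank 0. Corank 2; j^3 = x^3 is a perfect cube, so E-series; the 4-jet and mu = 6 give E_6.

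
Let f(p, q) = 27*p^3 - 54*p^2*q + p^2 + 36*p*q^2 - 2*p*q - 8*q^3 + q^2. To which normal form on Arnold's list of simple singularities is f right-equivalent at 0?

A2

The Hessian of f at 0 has rank 1. Corank 1: A-series; mu = 2 gives A_2.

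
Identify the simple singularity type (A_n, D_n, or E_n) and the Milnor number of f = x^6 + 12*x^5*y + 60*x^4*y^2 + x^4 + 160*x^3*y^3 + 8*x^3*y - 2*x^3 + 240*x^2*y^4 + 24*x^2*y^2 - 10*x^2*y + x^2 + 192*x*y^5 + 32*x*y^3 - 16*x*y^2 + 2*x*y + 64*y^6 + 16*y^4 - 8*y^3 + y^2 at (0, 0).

The Hessian of f at 0 is [[2, 2], [2, 2]] with rank 1, so corank 1. A Groebner basis of the Jacobian ideal J(f) in C{x,y} is {x*y^2 + 7*x*y - 3*x + 10*y^2 - 3*y, -5*x*y + 2*x + y^3 - 7*y^2 + 2*y, x^2 + 4*x*y - x + 4*y^2 - y}; counting standard monomials gives mu = 5. Corank 1: A-series; mu = 5 gives A_5.

Type A_5, Milnor number mu = 5.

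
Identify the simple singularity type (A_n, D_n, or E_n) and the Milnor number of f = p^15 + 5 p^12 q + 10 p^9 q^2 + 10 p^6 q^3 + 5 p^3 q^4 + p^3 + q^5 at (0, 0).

Type E8, Milnor number mu = 8.

The Hessian of f at 0 has rank 0. Corank 2; j^3 = p^3 is a perfect cube, so E-series; the 5-jet and mu = 8 give E_8.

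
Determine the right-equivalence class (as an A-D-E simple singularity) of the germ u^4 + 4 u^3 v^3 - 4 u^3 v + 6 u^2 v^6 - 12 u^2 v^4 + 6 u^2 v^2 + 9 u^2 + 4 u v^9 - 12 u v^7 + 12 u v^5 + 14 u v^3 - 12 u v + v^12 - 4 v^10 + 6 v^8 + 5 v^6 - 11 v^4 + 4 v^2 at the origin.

The Hessian of f at 0 has rank 1. Corank 1: A-series; mu = 3 gives A_3.

A3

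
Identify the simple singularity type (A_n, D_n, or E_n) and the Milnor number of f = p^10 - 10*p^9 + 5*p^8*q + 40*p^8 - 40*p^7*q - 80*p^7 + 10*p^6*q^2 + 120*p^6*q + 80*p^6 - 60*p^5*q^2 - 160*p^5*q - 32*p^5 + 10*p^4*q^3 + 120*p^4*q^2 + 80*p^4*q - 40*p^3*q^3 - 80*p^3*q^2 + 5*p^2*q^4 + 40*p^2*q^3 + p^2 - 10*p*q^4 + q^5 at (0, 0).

Type A4, Milnor number mu = 4.

The Hessian of f at 0 has rank 1. Corank 1: A-series; mu = 4 gives A_4.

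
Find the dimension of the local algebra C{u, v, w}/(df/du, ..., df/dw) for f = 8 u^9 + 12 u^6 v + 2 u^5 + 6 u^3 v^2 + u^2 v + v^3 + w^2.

The Hessian of f at 0 has rank 1. Corank 2; j^3 = v*(u^2 + v^2) splits into three distinct lines over C (the quadratic factor has nonzero discriminant), so D_4.

4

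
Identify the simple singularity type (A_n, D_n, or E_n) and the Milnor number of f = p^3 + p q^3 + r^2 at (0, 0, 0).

Type E_7, Milnor number mu = 7.

The Hessian of f at 0 has rank 1. Corank 2; j^3 = p^3 is a perfect cube, so E-series; the 4-jet and mu = 7 give E_7.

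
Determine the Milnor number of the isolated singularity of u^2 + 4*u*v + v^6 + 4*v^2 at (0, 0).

5

The Hessian of f at 0 has rank 1. Corank 1: A-series; mu = 5 gives A_5.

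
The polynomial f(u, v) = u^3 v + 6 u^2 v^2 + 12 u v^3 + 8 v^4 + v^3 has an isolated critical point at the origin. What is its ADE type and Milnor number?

Type E7, Milnor number mu = 7.

The Hessian of f at 0 has rank 0. Corank 2; j^3 = v^3 is a perfect cube, so E-series; the 4-jet and mu = 7 give E_7.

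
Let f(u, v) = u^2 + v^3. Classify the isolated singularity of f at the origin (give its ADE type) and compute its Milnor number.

Type A_{2}, Milnor number mu = 2.

The Hessian of f at 0 has rank 1. Corank 1: A-series; mu = 2 gives A_2.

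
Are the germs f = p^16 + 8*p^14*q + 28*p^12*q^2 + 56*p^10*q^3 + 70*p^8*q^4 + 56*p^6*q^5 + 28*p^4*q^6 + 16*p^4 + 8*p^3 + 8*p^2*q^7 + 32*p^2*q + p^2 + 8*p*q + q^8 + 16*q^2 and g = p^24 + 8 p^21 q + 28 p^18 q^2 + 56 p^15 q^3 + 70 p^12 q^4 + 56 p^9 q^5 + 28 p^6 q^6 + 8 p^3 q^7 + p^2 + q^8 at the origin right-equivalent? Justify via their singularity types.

Yes.

The Hessian of f at 0 is [[2, 8], [8, 32]] with rank 1, so corank 1. A Groebner basis of the Jacobian ideal J(f) in C{p,q} is {p*q^3 - 3*p*q^2/8 + 5*p*q/256 - p/4096 - 3*q^3/4 + q^2/16 - q/1024, 7*p*q^2/32 - 7*p*q/512 + 3*p/16384 + q^4 + 3*q^3/8 - 11*q^2/256 + 3*q/4096, p^2 + p/4 + q}; counting standard monomials gives mu = 7. Corank 1: A-series; mu = 7 gives A_7. The Hessian of g at 0 is [[2, 0], [0, 0]] with rank 1, so corank 1. A Groebner basis of the Jacobian ideal J(g) in C{p,q} is {q^7, p}; counting standard monomials gives mu = 7. Corank 1: A-series; mu = 7 gives A_7. Both have type A_7, hence right-equivalent.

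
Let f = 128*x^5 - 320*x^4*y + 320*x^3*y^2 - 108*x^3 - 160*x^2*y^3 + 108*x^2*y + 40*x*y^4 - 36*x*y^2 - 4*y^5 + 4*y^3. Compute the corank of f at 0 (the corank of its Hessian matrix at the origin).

2

Hessian at 0 has rank 0.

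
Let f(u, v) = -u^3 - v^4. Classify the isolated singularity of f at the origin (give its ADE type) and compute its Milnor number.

Type E_{6}, Milnor number mu = 6.

The Hessian of f at 0 has rank 0. Corank 2; j^3 = -u^3 is a perfect cube, so E-series; the 4-jet and mu = 6 give E_6.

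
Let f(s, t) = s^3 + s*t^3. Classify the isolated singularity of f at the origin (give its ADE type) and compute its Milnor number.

Type E7, Milnor number mu = 7.

The Hessian of f at 0 is [[0, 0], [0, 0]] with rank 0, so corank 2. A Groebner basis of the Jacobian ideal J(f) in C{s,t} is {s^3, s*t^2, 3*s^2 + t^3}; counting standard monomials gives mu = 7. Corank 2; j^3 = s^3 is a perfect cube, so E-series; the 4-jet and mu = 7 give E_7.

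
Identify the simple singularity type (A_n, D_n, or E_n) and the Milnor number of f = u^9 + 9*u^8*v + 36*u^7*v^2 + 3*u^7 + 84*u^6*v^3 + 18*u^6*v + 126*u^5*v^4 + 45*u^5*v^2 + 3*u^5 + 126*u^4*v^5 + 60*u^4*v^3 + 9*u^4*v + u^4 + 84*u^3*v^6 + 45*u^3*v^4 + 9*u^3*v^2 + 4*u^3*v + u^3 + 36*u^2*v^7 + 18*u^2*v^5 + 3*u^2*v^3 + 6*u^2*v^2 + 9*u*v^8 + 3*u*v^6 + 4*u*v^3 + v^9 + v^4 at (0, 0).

Type E6, Milnor number mu = 6.

The Hessian of f at 0 is [[0, 0], [0, 0]] with rank 0, so corank 2. A Groebner basis of the Jacobian ideal J(f) in C{u,v} is {v^4, u*v^2 + v^3/3, u^2}; counting standard monomials gives mu = 6. Corank 2; j^3 = u^3 is a perfect cube, so E-series; the 4-jet and mu = 6 give E_6.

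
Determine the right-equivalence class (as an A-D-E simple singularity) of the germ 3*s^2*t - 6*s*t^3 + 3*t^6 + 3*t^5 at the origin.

The Hessian of f at 0 is [[0, 0], [0, 0]] with rank 0, so corank 2. A Groebner basis of the Jacobian ideal J(f) in C{s,t} is {s^3, s^2*t + s^2/6 - s*t^2/6, -s*t + t^3}; counting standard monomials gives mu = 7. Corank 2; j^3 = 3*s^2*t has shape L^2 M (L != M), so D-series; mu = 7 gives D_7.

D_{7}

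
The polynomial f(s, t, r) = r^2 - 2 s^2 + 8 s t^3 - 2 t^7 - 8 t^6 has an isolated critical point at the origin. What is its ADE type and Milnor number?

Type A6, Milnor number mu = 6.

The Hessian of f at 0 has rank 2. Corank 1: A-series; mu = 6 gives A_6.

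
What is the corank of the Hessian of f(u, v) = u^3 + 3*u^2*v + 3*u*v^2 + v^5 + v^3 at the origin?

The Hessian at 0 is [[0, 0], [0, 0]] of rank 0; hence corank 2.

2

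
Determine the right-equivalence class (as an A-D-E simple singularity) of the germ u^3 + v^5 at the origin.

The Hessian of f at 0 has rank 0. Corank 2; j^3 = u^3 is a perfect cube, so E-series; the 5-jet and mu = 8 give E_8.

E8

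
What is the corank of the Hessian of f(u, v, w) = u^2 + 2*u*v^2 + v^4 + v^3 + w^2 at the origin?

1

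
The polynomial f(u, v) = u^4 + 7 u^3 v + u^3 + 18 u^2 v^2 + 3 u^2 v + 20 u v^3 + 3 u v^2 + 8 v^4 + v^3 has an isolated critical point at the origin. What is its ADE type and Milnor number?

The Hessian of f at 0 is [[0, 0], [0, 0]] with rank 0, so corank 2. A Groebner basis of the Jacobian ideal J(f) in C{u,v} is {3*u^2 + 6*u*v + v^4 + v^3 + 3*v^2, u^3 + 9*u^2 + 18*u*v + 4*v^3 + 9*v^2, u^2*v - 5*u^2 - 10*u*v - 8*v^3/3 - 5*v^2, 2*u^2 + u*v^2 + 4*u*v + 5*v^3/3 + 2*v^2}; counting standard monomials gives mu = 7. Corank 2; j^3 = (u + v)^3 is a perfect cube, so E-series; the 4-jet and mu = 7 give E_7.

Type E7, Milnor number mu = 7.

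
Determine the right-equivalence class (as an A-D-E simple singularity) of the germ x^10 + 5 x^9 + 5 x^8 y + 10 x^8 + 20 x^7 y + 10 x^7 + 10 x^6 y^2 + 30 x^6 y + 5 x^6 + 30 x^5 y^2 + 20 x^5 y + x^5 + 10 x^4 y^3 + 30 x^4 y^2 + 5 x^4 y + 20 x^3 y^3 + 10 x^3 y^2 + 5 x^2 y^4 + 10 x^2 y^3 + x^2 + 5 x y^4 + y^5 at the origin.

A_4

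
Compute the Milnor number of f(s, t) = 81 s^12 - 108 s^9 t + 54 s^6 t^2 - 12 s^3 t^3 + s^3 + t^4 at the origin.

6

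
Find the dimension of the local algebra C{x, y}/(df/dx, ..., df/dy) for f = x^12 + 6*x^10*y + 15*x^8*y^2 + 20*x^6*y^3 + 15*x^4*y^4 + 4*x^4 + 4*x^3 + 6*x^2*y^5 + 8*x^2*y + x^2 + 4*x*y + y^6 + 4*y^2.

The Hessian of f at 0 has rank 1. Corank 1: A-series; mu = 5 gives A_5.

5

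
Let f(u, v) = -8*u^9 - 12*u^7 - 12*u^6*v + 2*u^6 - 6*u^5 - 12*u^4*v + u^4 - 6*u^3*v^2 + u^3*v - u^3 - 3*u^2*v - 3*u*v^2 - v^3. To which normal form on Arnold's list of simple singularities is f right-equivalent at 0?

E7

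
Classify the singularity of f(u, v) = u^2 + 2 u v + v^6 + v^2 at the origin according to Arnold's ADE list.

The Hessian of f at 0 is [[2, 2], [2, 2]] with rank 1, so corank 1. A Groebner basis of the Jacobian ideal J(f) in C{u,v} is {v^5, u + v}; counting standard monomials gives mu = 5. Corank 1: A-series; mu = 5 gives A_5.

A_5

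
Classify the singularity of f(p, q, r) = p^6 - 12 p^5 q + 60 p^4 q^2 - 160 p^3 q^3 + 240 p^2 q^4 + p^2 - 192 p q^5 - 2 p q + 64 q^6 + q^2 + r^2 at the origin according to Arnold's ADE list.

The Hessian of f at 0 has rank 2. Corank 1: A-series; mu = 5 gives A_5.

A5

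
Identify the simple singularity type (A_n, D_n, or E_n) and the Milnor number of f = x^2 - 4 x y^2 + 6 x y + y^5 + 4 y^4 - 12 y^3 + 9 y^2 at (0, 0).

Type A4, Milnor number mu = 4.

The Hessian of f at 0 has rank 1. Corank 1: A-series; mu = 4 gives A_4.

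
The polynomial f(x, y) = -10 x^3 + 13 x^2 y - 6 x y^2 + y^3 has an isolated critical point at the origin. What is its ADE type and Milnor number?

Type D_{4}, Milnor number mu = 4.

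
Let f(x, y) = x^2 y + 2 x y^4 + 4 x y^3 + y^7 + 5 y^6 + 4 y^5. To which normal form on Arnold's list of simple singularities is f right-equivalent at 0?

The Hessian of f at 0 is [[0, 0], [0, 0]] with rank 0, so corank 2. A Groebner basis of the Jacobian ideal J(f) in C{x,y} is {x*y + y^4 + 2*y^3, x^3, x^2*y + 2*x^2 + 8*x*y + 16*y^3, -x^2/2 + x*y^2 - 4*x*y - 8*y^3}; counting standard monomials gives mu = 7. Corank 2; j^3 = x^2*y has shape L^2 M (L != M), so D-series; mu = 7 gives D_7.

D_7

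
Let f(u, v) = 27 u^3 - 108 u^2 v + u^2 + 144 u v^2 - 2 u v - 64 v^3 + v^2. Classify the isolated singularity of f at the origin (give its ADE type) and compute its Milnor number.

The Hessian of f at 0 is [[2, -2], [-2, 2]] with rank 1, so corank 1. A Groebner basis of the Jacobian ideal J(f) in C{u,v} is {v^2, u - v}; counting standard monomials gives mu = 2. Corank 1: A-series; mu = 2 gives A_2.

Type A_2, Milnor number mu = 2.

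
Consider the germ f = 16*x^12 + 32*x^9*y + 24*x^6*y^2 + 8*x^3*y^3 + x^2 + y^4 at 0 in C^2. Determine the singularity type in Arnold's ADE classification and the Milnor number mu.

Type A_3, Milnor number mu = 3.

The Hessian of f at 0 is [[2, 0], [0, 0]] with rank 1, so corank 1. A Groebner basis of the Jacobian ideal J(f) in C{x,y} is {y^3, x}; counting standard monomials gives mu = 3. Corank 1: A-series; mu = 3 gives A_3.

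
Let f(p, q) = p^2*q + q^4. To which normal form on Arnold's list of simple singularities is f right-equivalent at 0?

The Hessian of f at 0 has rank 0. Corank 2; j^3 = p^2*q has shape L^2 M (L != M), so D-series; mu = 5 gives D_5.

D_{5}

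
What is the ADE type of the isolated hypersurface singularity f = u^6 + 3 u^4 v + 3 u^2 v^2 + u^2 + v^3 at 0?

A_{2}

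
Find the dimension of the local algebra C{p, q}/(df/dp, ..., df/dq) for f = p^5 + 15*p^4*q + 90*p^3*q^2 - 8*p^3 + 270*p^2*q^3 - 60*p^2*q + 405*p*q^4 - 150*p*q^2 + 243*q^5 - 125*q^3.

The Hessian of f at 0 has rank 0. Corank 2; j^3 = -(2*p + 5*q)^3 is a perfect cube, so E-series; the 5-jet and mu = 8 give E_8.

8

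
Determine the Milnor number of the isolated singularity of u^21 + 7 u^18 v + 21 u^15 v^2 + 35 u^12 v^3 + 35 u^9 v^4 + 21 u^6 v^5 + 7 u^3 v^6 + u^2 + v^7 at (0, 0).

6

The Hessian of f at 0 has rank 1. Corank 1: A-series; mu = 6 gives A_6.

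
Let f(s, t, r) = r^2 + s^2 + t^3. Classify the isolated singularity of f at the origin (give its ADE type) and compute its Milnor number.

The Hessian of f at 0 has rank 2. Corank 1: A-series; mu = 2 gives A_2.

Type A_2, Milnor number mu = 2.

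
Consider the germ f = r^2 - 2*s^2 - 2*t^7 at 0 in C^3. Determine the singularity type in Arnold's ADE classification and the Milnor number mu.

Type A_{6}, Milnor number mu = 6.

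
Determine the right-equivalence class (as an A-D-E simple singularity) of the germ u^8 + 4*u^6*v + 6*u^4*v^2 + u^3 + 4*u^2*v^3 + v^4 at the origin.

E6

The Hessian of f at 0 is [[0, 0], [0, 0]] with rank 0, so corank 2. A Groebner basis of the Jacobian ideal J(f) in C{u,v} is {v^3, u^2}; counting standard monomials gives mu = 6. Corank 2; j^3 = u^3 is a perfect cube, so E-series; the 4-jet and mu = 6 give E_6.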